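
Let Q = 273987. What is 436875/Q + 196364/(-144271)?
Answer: 3075736619/13176126159 ≈ 0.23343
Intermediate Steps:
436875/Q + 196364/(-144271) = 436875/273987 + 196364/(-144271) = 436875*(1/273987) + 196364*(-1/144271) = 145625/91329 - 196364/144271 = 3075736619/13176126159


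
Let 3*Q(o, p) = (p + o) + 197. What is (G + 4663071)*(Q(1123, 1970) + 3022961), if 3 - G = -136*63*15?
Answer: 14490056571254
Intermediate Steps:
Q(o, p) = 197/3 + o/3 + p/3 (Q(o, p) = ((p + o) + 197)/3 = ((o + p) + 197)/3 = (197 + o + p)/3 = 197/3 + o/3 + p/3)
G = 128523 (G = 3 - (-136*63)*15 = 3 - (-8568)*15 = 3 - 1*(-128520) = 3 + 128520 = 128523)
(G + 4663071)*(Q(1123, 1970) + 3022961) = (128523 + 4663071)*((197/3 + (1/3)*1123 + (1/3)*1970) + 3022961) = 4791594*((197/3 + 1123/3 + 1970/3) + 3022961) = 4791594*(3290/3 + 3022961) = 4791594*(9072173/3) = 14490056571254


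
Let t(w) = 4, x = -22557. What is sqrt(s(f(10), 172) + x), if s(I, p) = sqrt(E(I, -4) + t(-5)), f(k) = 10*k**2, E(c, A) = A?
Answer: I*sqrt(22557) ≈ 150.19*I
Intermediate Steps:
s(I, p) = 0 (s(I, p) = sqrt(-4 + 4) = sqrt(0) = 0)
sqrt(s(f(10), 172) + x) = sqrt(0 - 22557) = sqrt(-22557) = I*sqrt(22557)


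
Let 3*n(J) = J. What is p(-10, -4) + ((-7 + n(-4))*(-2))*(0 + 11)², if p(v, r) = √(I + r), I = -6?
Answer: 6050/3 + I*√10 ≈ 2016.7 + 3.1623*I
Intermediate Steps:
n(J) = J/3
p(v, r) = √(-6 + r)
p(-10, -4) + ((-7 + n(-4))*(-2))*(0 + 11)² = √(-6 - 4) + ((-7 + (⅓)*(-4))*(-2))*(0 + 11)² = √(-10) + ((-7 - 4/3)*(-2))*11² = I*√10 - 25/3*(-2)*121 = I*√10 + (50/3)*121 = I*√10 + 6050/3 = 6050/3 + I*√10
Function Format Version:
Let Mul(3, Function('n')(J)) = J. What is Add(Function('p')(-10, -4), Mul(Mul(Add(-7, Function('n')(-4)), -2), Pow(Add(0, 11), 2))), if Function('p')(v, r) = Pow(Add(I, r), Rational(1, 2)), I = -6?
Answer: Add(Rational(6050, 3), Mul(I, Pow(10, Rational(1, 2)))) ≈ Add(2016.7, Mul(3.1623, I))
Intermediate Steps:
Function('n')(J) = Mul(Rational(1, 3), J)
Function('p')(v, r) = Pow(Add(-6, r), Rational(1, 2))
Add(Function('p')(-10, -4), Mul(Mul(Add(-7, Function('n')(-4)), -2), Pow(Add(0, 11), 2))) = Add(Pow(Add(-6, -4), Rational(1, 2)), Mul(Mul(Add(-7, Mul(Rational(1, 3), -4)), -2), Pow(Add(0, 11), 2))) = Add(Pow(-10, Rational(1, 2)), Mul(Mul(Add(-7, Rational(-4, 3)), -2), Pow(11, 2))) = Add(Mul(I, Pow(10, Rational(1, 2))), Mul(Mul(Rational(-25, 3), -2), 121)) = Add(Mul(I, Pow(10, Rational(1, 2))), Mul(Rational(50, 3), 121)) = Add(Mul(I, Pow(10, Rational(1, 2))), Rational(6050, 3)) = Add(Rational(6050, 3), Mul(I, Pow(10, Rational(1, 2))))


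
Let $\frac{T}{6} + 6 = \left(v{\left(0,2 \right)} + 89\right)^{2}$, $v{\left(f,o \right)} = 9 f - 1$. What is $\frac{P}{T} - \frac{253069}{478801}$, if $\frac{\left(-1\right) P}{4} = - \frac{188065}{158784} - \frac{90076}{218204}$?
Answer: $- \frac{68561671129954691}{129750959501339328} \approx -0.52841$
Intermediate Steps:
$v{\left(f,o \right)} = -1 + 9 f$
$T = 46428$ ($T = -36 + 6 \left(\left(-1 + 9 \cdot 0\right) + 89\right)^{2} = -36 + 6 \left(\left(-1 + 0\right) + 89\right)^{2} = -36 + 6 \left(-1 + 89\right)^{2} = -36 + 6 \cdot 88^{2} = -36 + 6 \cdot 7744 = -36 + 46464 = 46428$)
$P = \frac{1976398673}{309350928}$ ($P = - 4 \left(- \frac{188065}{158784} - \frac{90076}{218204}\right) = - 4 \left(\left(-188065\right) \frac{1}{158784} - \frac{3217}{7793}\right) = - 4 \left(- \frac{188065}{158784} - \frac{3217}{7793}\right) = \left(-4\right) \left(- \frac{1976398673}{1237403712}\right) = \frac{1976398673}{309350928} \approx 6.3889$)
$\frac{P}{T} - \frac{253069}{478801} = \frac{1976398673}{309350928 \cdot 46428} - \frac{253069}{478801} = \frac{1976398673}{309350928} \cdot \frac{1}{46428} - \frac{253069}{478801} = \frac{37290541}{270991412928} - \frac{253069}{478801} = - \frac{68561671129954691}{129750959501339328}$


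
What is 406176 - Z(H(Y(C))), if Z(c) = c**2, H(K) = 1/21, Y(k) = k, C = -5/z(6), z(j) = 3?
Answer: 179123615/441 ≈ 4.0618e+5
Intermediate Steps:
C = -5/3 ≈ -1.6667
H(K) = 1/21
406176 - Z(H(Y(C))) = 406176 - (1/21)**2 = 406176 - 1*1/441 = 406176 - 1/441 = 179123615/441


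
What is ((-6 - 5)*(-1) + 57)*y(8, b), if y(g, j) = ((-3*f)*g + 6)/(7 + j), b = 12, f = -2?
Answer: 3672/19 ≈ 193.26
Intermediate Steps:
y(g, j) = (6 + 6*g)/(7 + j) (y(g, j) = ((-3*(-2))*g + 6)/(7 + j) = (6*g + 6)/(7 + j) = (6 + 6*g)/(7 + j))
((-6 - 5)*(-1) + 57)*y(8, b) = ((-6 - 5)*(-1) + 57)*(6*(1 + 8)/(7 + 12)) = (-11*(-1) + 57)*(6*9/19) = (11 + 57)*(6*(1/19)*9) = 68*(54/19) = 3672/19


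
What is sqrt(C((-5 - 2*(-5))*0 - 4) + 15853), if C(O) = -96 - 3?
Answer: sqrt(15754) ≈ 125.51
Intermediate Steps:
C(O) = -99
sqrt(C((-5 - 2*(-5))*0 - 4) + 15853) = sqrt(-99 + 15853) = sqrt(15754)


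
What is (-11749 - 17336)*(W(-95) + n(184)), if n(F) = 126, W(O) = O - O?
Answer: -3664710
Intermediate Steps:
W(O) = 0
(-11749 - 17336)*(W(-95) + n(184)) = (-11749 - 17336)*(0 + 126) = -29085*126 = -3664710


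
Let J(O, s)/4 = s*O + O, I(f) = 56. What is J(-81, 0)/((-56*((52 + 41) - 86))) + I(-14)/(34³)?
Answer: 398639/481474 ≈ 0.82796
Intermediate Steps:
J(O, s) = 4*O + 4*O*s (J(O, s) = 4*(s*O + O) = 4*(O*s + O) = 4*(O + O*s) = 4*O + 4*O*s)
J(-81, 0)/((-56*((52 + 41) - 86))) + I(-14)/(34³) = (4*(-81)*(1 + 0))/((-56*((52 + 41) - 86))) + 56/(34³) = (4*(-81)*1)/((-56*(93 - 86))) + 56/39304 = -324/((-56*7)) + 56*(1/39304) = -324/(-392) + 7/4913 = -324*(-1/392) + 7/4913 = 81/98 + 7/4913 = 398639/481474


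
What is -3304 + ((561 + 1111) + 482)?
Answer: -1150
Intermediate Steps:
-3304 + ((561 + 1111) + 482) = -3304 + (1672 + 482) = -3304 + 2154 = -1150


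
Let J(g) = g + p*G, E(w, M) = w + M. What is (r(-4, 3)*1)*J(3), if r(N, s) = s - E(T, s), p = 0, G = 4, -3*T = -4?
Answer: -4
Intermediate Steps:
T = 4/3 (T = -⅓*(-4) = 4/3 ≈ 1.3333)
E(w, M) = M + w
r(N, s) = -4/3 (r(N, s) = s - (s + 4/3) = s - (4/3 + s) = s + (-4/3 - s) = -4/3)
J(g) = g (J(g) = g + 0*4 = g + 0 = g)
(r(-4, 3)*1)*J(3) = -4/3*1*3 = -4/3*3 = -4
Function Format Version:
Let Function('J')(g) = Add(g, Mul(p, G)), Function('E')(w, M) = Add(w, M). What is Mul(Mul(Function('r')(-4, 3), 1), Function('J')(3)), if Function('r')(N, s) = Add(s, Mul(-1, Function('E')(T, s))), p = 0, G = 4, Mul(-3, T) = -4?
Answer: -4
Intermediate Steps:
T = Rational(4, 3) (T = Mul(Rational(-1, 3), -4) = Rational(4, 3) ≈ 1.3333)
Function('E')(w, M) = Add(M, w)
Function('r')(N, s) = Rational(-4, 3) (Function('r')(N, s) = Add(s, Mul(-1, Add(s, Rational(4, 3)))) = Add(s, Mul(-1, Add(Rational(4, 3), s))) = Add(s, Add(Rational(-4, 3), Mul(-1, s))) = Rational(-4, 3))
Function('J')(g) = g (Function('J')(g) = Add(g, Mul(0, 4)) = Add(g, 0) = g)
Mul(Mul(Function('r')(-4, 3), 1), Function('J')(3)) = Mul(Mul(Rational(-4, 3), 1), 3) = Mul(Rational(-4, 3), 3) = -4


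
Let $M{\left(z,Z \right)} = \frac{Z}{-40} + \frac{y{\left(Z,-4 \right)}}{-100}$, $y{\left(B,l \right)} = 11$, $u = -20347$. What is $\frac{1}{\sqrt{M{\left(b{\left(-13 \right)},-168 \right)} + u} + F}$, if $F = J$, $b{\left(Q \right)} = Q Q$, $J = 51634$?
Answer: $\frac{5163400}{266609029891} - \frac{10 i \sqrt{2034291}}{266609029891} \approx 1.9367 \cdot 10^{-5} - 5.3497 \cdot 10^{-8} i$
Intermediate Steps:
$b{\left(Q \right)} = Q^{2}$
$M{\left(z,Z \right)} = - \frac{11}{100} - \frac{Z}{40}$ ($M{\left(z,Z \right)} = \frac{Z}{-40} + \frac{11}{-100} = Z \left(- \frac{1}{40}\right) + 11 \left(- \frac{1}{100}\right) = - \frac{Z}{40} - \frac{11}{100} = - \frac{11}{100} - \frac{Z}{40}$)
$F = 51634$
$\frac{1}{\sqrt{M{\left(b{\left(-13 \right)},-168 \right)} + u} + F} = \frac{1}{\sqrt{\left(- \frac{11}{100} - - \frac{21}{5}\right) - 20347} + 51634} = \frac{1}{\sqrt{\left(- \frac{11}{100} + \frac{21}{5}\right) - 20347} + 51634} = \frac{1}{\sqrt{\frac{409}{100} - 20347} + 51634} = \frac{1}{\sqrt{- \frac{2034291}{100}} + 51634} = \frac{1}{\frac{i \sqrt{2034291}}{10} + 51634} = \frac{1}{51634 + \frac{i \sqrt{2034291}}{10}}$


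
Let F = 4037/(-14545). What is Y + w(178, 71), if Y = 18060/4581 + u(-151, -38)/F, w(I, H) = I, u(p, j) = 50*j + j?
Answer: 44164980232/6164499 ≈ 7164.4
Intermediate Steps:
u(p, j) = 51*j
F = -4037/14545 (F = 4037*(-1/14545) = -4037/14545 ≈ -0.27755)
Y = 43067699410/6164499 (Y = 18060/4581 + (51*(-38))/(-4037/14545) = 18060*(1/4581) - 1938*(-14545/4037) = 6020/1527 + 28188210/4037 = 43067699410/6164499 ≈ 6986.4)
Y + w(178, 71) = 43067699410/6164499 + 178 = 44164980232/6164499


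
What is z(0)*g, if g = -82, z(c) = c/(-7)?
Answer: 0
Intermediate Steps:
z(c) = -c/7 (z(c) = c*(-1/7) = -c/7)
z(0)*g = -1/7*0*(-82) = 0*(-82) = 0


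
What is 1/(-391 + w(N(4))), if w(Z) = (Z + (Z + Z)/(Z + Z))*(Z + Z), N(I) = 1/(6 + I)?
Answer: -50/19539 ≈ -0.0025590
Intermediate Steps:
w(Z) = 2*Z*(1 + Z) (w(Z) = (Z + (2*Z)/((2*Z)))*(2*Z) = (Z + (2*Z)*(1/(2*Z)))*(2*Z) = (Z + 1)*(2*Z) = (1 + Z)*(2*Z) = 2*Z*(1 + Z))
1/(-391 + w(N(4))) = 1/(-391 + 2*(1 + 1/(6 + 4))/(6 + 4)) = 1/(-391 + 2*(1 + 1/10)/10) = 1/(-391 + 2*(1/10)*(1 + 1/10)) = 1/(-391 + 2*(1/10)*(11/10)) = 1/(-391 + 11/50) = 1/(-19539/50) = -50/19539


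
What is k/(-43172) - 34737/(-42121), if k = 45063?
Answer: -398432859/1818447812 ≈ -0.21911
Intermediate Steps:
k/(-43172) - 34737/(-42121) = 45063/(-43172) - 34737/(-42121) = 45063*(-1/43172) - 34737*(-1/42121) = -45063/43172 + 34737/42121 = -398432859/1818447812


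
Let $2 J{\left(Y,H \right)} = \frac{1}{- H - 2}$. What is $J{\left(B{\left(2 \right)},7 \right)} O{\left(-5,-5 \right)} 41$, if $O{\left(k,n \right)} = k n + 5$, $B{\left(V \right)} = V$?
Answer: $- \frac{205}{3} \approx -68.333$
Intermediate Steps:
$O{\left(k,n \right)} = 5 + k n$
$J{\left(Y,H \right)} = \frac{1}{2 \left(-2 - H\right)}$ ($J{\left(Y,H \right)} = \frac{1}{2 \left(- H - 2\right)} = \frac{1}{2 \left(-2 - H\right)}$)
$J{\left(B{\left(2 \right)},7 \right)} O{\left(-5,-5 \right)} 41 = - \frac{1}{4 + 2 \cdot 7} \left(5 - -25\right) 41 = - \frac{1}{4 + 14} \left(5 + 25\right) 41 = - \frac{1}{18} \cdot 30 \cdot 41 = \left(-1\right) \frac{1}{18} \cdot 30 \cdot 41 = \left(- \frac{1}{18}\right) 30 \cdot 41 = \left(- \frac{5}{3}\right) 41 = - \frac{205}{3}$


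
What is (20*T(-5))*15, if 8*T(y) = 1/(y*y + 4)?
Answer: 75/58 ≈ 1.2931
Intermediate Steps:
T(y) = 1/(8*(4 + y²)) (T(y) = 1/(8*(y*y + 4)) = 1/(8*(y² + 4)) = 1/(8*(4 + y²)))
(20*T(-5))*15 = (20*(1/(8*(4 + (-5)²))))*15 = (20*(1/(8*(4 + 25))))*15 = (20*((⅛)/29))*15 = (20*((⅛)*(1/29)))*15 = (20*(1/232))*15 = (5/58)*15 = 75/58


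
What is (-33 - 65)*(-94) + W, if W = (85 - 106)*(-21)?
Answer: 9653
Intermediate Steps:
W = 441 (W = -21*(-21) = 441)
(-33 - 65)*(-94) + W = (-33 - 65)*(-94) + 441 = -98*(-94) + 441 = 9212 + 441 = 9653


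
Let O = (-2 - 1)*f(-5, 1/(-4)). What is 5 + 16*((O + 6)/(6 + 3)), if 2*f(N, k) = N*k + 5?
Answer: -1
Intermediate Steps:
f(N, k) = 5/2 + N*k/2 (f(N, k) = (N*k + 5)/2 = (5 + N*k)/2 = 5/2 + N*k/2)
O = -75/8 (O = (-2 - 1)*(5/2 + (½)*(-5)*(1/(-4))) = -3*(5/2 + (½)*(-5)*(1*(-¼))) = -3*(5/2 + (½)*(-5)*(-¼)) = -3*(5/2 + 5/8) = -3*25/8 = -75/8 ≈ -9.3750)
5 + 16*((O + 6)/(6 + 3)) = 5 + 16*((-75/8 + 6)/(6 + 3)) = 5 + 16*(-27/8/9) = 5 + 16*(-27/8*⅑) = 5 + 16*(-3/8) = 5 - 6 = -1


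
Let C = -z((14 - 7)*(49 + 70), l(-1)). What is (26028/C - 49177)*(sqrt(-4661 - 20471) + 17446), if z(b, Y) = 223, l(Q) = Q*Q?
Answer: -191775137554/223 - 21984998*I*sqrt(6283)/223 ≈ -8.5998e+8 - 7.8146e+6*I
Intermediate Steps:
l(Q) = Q**2
C = -223 (C = -1*223 = -223)
(26028/C - 49177)*(sqrt(-4661 - 20471) + 17446) = (26028/(-223) - 49177)*(sqrt(-4661 - 20471) + 17446) = (26028*(-1/223) - 49177)*(sqrt(-25132) + 17446) = (-26028/223 - 49177)*(2*I*sqrt(6283) + 17446) = -10992499*(17446 + 2*I*sqrt(6283))/223 = -191775137554/223 - 21984998*I*sqrt(6283)/223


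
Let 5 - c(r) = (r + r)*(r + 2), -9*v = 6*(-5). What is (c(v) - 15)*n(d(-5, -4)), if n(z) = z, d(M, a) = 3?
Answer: -410/3 ≈ -136.67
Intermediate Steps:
v = 10/3 (v = -2*(-5)/3 = -⅑*(-30) = 10/3 ≈ 3.3333)
c(r) = 5 - 2*r*(2 + r) (c(r) = 5 - (r + r)*(r + 2) = 5 - 2*r*(2 + r))
(c(v) - 15)*n(d(-5, -4)) = ((5 - 4*10/3 - 2*(10/3)²) - 15)*3 = ((5 - 40/3 - 2*100/9) - 15)*3 = ((5 - 40/3 - 200/9) - 15)*3 = (-275/9 - 15)*3 = -410/9*3 = -410/3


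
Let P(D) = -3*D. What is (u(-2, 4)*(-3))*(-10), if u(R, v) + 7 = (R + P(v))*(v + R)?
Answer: -1050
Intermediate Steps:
u(R, v) = -7 + (R + v)*(R - 3*v) (u(R, v) = -7 + (R - 3*v)*(v + R) = -7 + (R - 3*v)*(R + v) = -7 + (R + v)*(R - 3*v))
(u(-2, 4)*(-3))*(-10) = ((-7 + (-2)² - 3*4² - 2*(-2)*4)*(-3))*(-10) = ((-7 + 4 - 3*16 + 16)*(-3))*(-10) = ((-7 + 4 - 48 + 16)*(-3))*(-10) = -35*(-3)*(-10) = 105*(-10) = -1050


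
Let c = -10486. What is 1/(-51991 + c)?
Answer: -1/62477 ≈ -1.6006e-5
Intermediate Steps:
1/(-51991 + c) = 1/(-51991 - 10486) = 1/(-62477) = -1/62477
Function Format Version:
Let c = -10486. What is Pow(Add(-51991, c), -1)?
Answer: Rational(-1, 62477) ≈ -1.6006e-5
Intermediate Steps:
Pow(Add(-51991, c), -1) = Pow(Add(-51991, -10486), -1) = Pow(-62477, -1) = Rational(-1, 62477)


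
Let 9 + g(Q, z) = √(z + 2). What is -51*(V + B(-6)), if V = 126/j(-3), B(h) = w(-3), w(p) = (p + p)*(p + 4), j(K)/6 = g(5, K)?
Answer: 34731/82 + 1071*I/82 ≈ 423.55 + 13.061*I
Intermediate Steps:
g(Q, z) = -9 + √(2 + z) (g(Q, z) = -9 + √(z + 2) = -9 + √(2 + z))
j(K) = -54 + 6*√(2 + K) (j(K) = 6*(-9 + √(2 + K)) = -54 + 6*√(2 + K))
w(p) = 2*p*(4 + p) (w(p) = (2*p)*(4 + p) = 2*p*(4 + p))
B(h) = -6 (B(h) = 2*(-3)*(4 - 3) = 2*(-3)*1 = -6)
V = 7*(-54 - 6*I)/164 (V = 126/(-54 + 6*√(2 - 3)) = 126/(-54 + 6*√(-1)) = 126/(-54 + 6*I) = 126*((-54 - 6*I)/2952) = 7*(-54 - 6*I)/164 ≈ -2.3049 - 0.2561*I)
-51*(V + B(-6)) = -51*((-189/82 - 21*I/82) - 6) = -51*(-681/82 - 21*I/82) = 34731/82 + 1071*I/82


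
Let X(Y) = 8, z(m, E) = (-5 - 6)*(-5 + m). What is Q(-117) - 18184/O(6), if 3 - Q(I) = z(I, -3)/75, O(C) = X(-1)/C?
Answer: -1023967/75 ≈ -13653.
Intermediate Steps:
z(m, E) = 55 - 11*m (z(m, E) = -11*(-5 + m) = 55 - 11*m)
O(C) = 8/C
Q(I) = 34/15 + 11*I/75 (Q(I) = 3 - (55 - 11*I)/75 = 3 - (11/15 - 11*I/75) = 3 + (-11/15 + 11*I/75) = 34/15 + 11*I/75)
Q(-117) - 18184/O(6) = (34/15 + (11/75)*(-117)) - 18184/(8/6) = (34/15 - 429/25) - 18184/(8*(1/6)) = -1117/75 - 18184/4/3 = -1117/75 - 18184*3/4 = -1117/75 - 1*13638 = -1117/75 - 13638 = -1023967/75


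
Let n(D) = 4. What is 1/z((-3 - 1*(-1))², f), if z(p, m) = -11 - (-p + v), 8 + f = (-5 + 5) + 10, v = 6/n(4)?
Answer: -2/17 ≈ -0.11765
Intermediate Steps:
v = 3/2 (v = 6/4 = 6*(¼) = 3/2 ≈ 1.5000)
f = 2 (f = -8 + ((-5 + 5) + 10) = -8 + (0 + 10) = -8 + 10 = 2)
z(p, m) = -25/2 + p (z(p, m) = -11 - (-p + 3/2) = -11 - (3/2 - p) = -11 + (-3/2 + p) = -25/2 + p)
1/z((-3 - 1*(-1))², f) = 1/(-25/2 + (-3 - 1*(-1))²) = 1/(-25/2 + (-3 + 1)²) = 1/(-25/2 + (-2)²) = 1/(-25/2 + 4) = 1/(-17/2) = -2/17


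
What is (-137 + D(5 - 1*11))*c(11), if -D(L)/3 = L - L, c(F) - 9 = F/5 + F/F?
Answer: -8357/5 ≈ -1671.4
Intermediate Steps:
c(F) = 10 + F/5 (c(F) = 9 + (F/5 + F/F) = 9 + (F*(⅕) + 1) = 9 + (F/5 + 1) = 9 + (1 + F/5) = 10 + F/5)
D(L) = 0 (D(L) = -3*(L - L) = -3*0 = 0)
(-137 + D(5 - 1*11))*c(11) = (-137 + 0)*(10 + (⅕)*11) = -137*(10 + 11/5) = -137*61/5 = -8357/5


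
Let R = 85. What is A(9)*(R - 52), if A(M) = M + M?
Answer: 594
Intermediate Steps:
A(M) = 2*M
A(9)*(R - 52) = (2*9)*(85 - 52) = 18*33 = 594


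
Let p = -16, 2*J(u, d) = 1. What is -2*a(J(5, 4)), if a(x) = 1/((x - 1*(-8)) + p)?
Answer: 4/15 ≈ 0.26667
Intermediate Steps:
J(u, d) = 1/2 (J(u, d) = (1/2)*1 = 1/2)
a(x) = 1/(-8 + x) (a(x) = 1/((x - 1*(-8)) - 16) = 1/((x + 8) - 16) = 1/((8 + x) - 16) = 1/(-8 + x))
-2*a(J(5, 4)) = -2/(-8 + 1/2) = -2/(-15/2) = -2*(-2/15) = 4/15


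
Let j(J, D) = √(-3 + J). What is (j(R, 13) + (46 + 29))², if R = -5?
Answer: 5617 + 300*I*√2 ≈ 5617.0 + 424.26*I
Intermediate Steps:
(j(R, 13) + (46 + 29))² = (√(-3 - 5) + (46 + 29))² = (√(-8) + 75)² = (2*I*√2 + 75)² = (75 + 2*I*√2)²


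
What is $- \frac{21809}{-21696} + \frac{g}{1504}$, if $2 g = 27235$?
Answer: $\frac{11347}{1128} \approx 10.059$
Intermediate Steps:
$g = \frac{27235}{2}$ ($g = \frac{1}{2} \cdot 27235 = \frac{27235}{2} \approx 13618.0$)
$- \frac{21809}{-21696} + \frac{g}{1504} = - \frac{21809}{-21696} + \frac{27235}{2 \cdot 1504} = \left(-21809\right) \left(- \frac{1}{21696}\right) + \frac{27235}{2} \cdot \frac{1}{1504} = \frac{193}{192} + \frac{27235}{3008} = \frac{11347}{1128}$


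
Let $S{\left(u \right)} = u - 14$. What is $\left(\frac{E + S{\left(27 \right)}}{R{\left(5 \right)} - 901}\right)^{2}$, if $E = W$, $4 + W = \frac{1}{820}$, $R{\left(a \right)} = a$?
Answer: $\frac{54479161}{539813478400} \approx 0.00010092$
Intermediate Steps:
$W = - \frac{3279}{820}$ ($W = -4 + \frac{1}{820} = - \frac{3279}{820} \approx -3.9988$)
$S{\left(u \right)} = -14 + u$
$E = - \frac{3279}{820} \approx -3.9988$
$\left(\frac{E + S{\left(27 \right)}}{R{\left(5 \right)} - 901}\right)^{2} = \left(\frac{- \frac{3279}{820} + \left(-14 + 27\right)}{5 - 901}\right)^{2} = \left(\frac{- \frac{3279}{820} + 13}{-896}\right)^{2} = \left(\frac{7381}{820} \left(- \frac{1}{896}\right)\right)^{2} = \left(- \frac{7381}{734720}\right)^{2} = \frac{54479161}{539813478400}$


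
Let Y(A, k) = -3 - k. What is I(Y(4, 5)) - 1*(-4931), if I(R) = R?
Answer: 4923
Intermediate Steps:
I(Y(4, 5)) - 1*(-4931) = (-3 - 1*5) - 1*(-4931) = (-3 - 5) + 4931 = -8 + 4931 = 4923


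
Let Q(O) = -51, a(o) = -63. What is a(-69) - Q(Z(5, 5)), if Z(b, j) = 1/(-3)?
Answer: -12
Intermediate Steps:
Z(b, j) = -⅓
a(-69) - Q(Z(5, 5)) = -63 - 1*(-51) = -63 + 51 = -12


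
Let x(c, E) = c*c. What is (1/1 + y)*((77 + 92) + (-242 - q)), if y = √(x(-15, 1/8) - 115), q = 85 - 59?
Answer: -99 - 99*√110 ≈ -1137.3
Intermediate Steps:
x(c, E) = c²
q = 26
y = √110 (y = √((-15)² - 115) = √(225 - 115) = √110 ≈ 10.488)
(1/1 + y)*((77 + 92) + (-242 - q)) = (1/1 + √110)*((77 + 92) + (-242 - 1*26)) = (1 + √110)*(169 + (-242 - 26)) = (1 + √110)*(169 - 268) = (1 + √110)*(-99) = -99 - 99*√110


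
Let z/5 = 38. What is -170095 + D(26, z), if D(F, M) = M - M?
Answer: -170095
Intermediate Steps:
z = 190 (z = 5*38 = 190)
D(F, M) = 0
-170095 + D(26, z) = -170095 + 0 = -170095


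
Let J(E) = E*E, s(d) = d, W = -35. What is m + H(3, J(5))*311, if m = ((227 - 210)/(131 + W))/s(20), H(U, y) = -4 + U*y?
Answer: 42395537/1920 ≈ 22081.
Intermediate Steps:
J(E) = E²
m = 17/1920 (m = ((227 - 210)/(131 - 35))/20 = (17/96)*(1/20) = 17/1920 ≈ 0.0088542)
m + H(3, J(5))*311 = 17/1920 + (-4 + 3*5²)*311 = 17/1920 + (-4 + 3*25)*311 = 17/1920 + (-4 + 75)*311 = 17/1920 + 71*311 = 17/1920 + 22081 = 42395537/1920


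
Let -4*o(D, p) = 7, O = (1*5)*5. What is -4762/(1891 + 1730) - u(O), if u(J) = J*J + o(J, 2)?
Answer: -9046201/14484 ≈ -624.57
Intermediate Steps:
O = 25 (O = 5*5 = 25)
o(D, p) = -7/4 (o(D, p) = -¼*7 = -7/4)
u(J) = -7/4 + J² (u(J) = J*J - 7/4 = J² - 7/4 = -7/4 + J²)
-4762/(1891 + 1730) - u(O) = -4762/(1891 + 1730) - (-7/4 + 25²) = -4762/3621 - (-7/4 + 625) = -4762*1/3621 - 1*2493/4 = -4762/3621 - 2493/4 = -9046201/14484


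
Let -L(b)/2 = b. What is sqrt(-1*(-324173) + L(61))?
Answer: sqrt(324051) ≈ 569.25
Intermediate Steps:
L(b) = -2*b
sqrt(-1*(-324173) + L(61)) = sqrt(-1*(-324173) - 2*61) = sqrt(324173 - 122) = sqrt(324051)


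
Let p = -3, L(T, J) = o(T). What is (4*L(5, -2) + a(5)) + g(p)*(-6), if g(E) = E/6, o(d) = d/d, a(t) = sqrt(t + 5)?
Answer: 7 + sqrt(10) ≈ 10.162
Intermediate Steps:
a(t) = sqrt(5 + t)
o(d) = 1
L(T, J) = 1
g(E) = E/6 (g(E) = E*(1/6) = E/6)
(4*L(5, -2) + a(5)) + g(p)*(-6) = (4*1 + sqrt(5 + 5)) + ((1/6)*(-3))*(-6) = (4 + sqrt(10)) - 1/2*(-6) = (4 + sqrt(10)) + 3 = 7 + sqrt(10)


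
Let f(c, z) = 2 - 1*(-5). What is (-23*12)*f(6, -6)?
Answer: -1932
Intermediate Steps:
f(c, z) = 7 (f(c, z) = 2 + 5 = 7)
(-23*12)*f(6, -6) = -23*12*7 = -276*7 = -1932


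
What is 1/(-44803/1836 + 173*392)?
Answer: 1836/124465373 ≈ 1.4751e-5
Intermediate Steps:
1/(-44803/1836 + 173*392) = 1/(-44803*1/1836 + 67816) = 1/(-44803/1836 + 67816) = 1/(124465373/1836) = 1836/124465373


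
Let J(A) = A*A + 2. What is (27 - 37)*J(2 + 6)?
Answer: -660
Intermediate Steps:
J(A) = 2 + A**2 (J(A) = A**2 + 2 = 2 + A**2)
(27 - 37)*J(2 + 6) = (27 - 37)*(2 + (2 + 6)**2) = -10*(2 + 8**2) = -10*(2 + 64) = -10*66 = -660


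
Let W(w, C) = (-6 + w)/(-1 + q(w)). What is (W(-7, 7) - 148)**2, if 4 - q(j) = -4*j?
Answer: 13593969/625 ≈ 21750.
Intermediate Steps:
q(j) = 4 + 4*j (q(j) = 4 - (-4)*j = 4 + 4*j)
W(w, C) = (-6 + w)/(3 + 4*w) (W(w, C) = (-6 + w)/(-1 + (4 + 4*w)) = (-6 + w)/(3 + 4*w))
(W(-7, 7) - 148)**2 = ((-6 - 7)/(3 + 4*(-7)) - 148)**2 = (-13/(3 - 28) - 148)**2 = (-13/(-25) - 148)**2 = (-1/25*(-13) - 148)**2 = (13/25 - 148)**2 = (-3687/25)**2 = 13593969/625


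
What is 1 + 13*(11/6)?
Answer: 149/6 ≈ 24.833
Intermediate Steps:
1 + 13*(11/6) = 1 + 143/6 = 149/6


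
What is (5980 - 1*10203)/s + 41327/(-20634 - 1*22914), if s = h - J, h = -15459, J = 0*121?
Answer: -50552321/74800948 ≈ -0.67582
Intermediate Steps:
J = 0
s = -15459 (s = -15459 - 1*0 = -15459 + 0 = -15459)
(5980 - 1*10203)/s + 41327/(-20634 - 1*22914) = (5980 - 1*10203)/(-15459) + 41327/(-20634 - 1*22914) = (5980 - 10203)*(-1/15459) + 41327/(-20634 - 22914) = -4223*(-1/15459) + 41327/(-43548) = 4223/15459 + 41327*(-1/43548) = 4223/15459 - 41327/43548 = -50552321/74800948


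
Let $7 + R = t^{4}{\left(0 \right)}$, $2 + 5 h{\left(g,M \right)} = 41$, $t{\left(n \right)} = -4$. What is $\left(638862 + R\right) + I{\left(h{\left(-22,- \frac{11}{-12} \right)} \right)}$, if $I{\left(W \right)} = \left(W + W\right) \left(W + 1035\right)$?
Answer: $\frac{16384467}{25} \approx 6.5538 \cdot 10^{5}$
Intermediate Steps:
$h{\left(g,M \right)} = \frac{39}{5}$ ($h{\left(g,M \right)} = - \frac{2}{5} + \frac{1}{5} \cdot 41 = - \frac{2}{5} + \frac{41}{5} = \frac{39}{5}$)
$I{\left(W \right)} = 2 W \left(1035 + W\right)$
$R = 249$ ($R = -7 + \left(-4\right)^{4} = -7 + 256 = 249$)
$\left(638862 + R\right) + I{\left(h{\left(-22,- \frac{11}{-12} \right)} \right)} = \left(638862 + 249\right) + 2 \cdot \frac{39}{5} \left(1035 + \frac{39}{5}\right) = 639111 + 2 \cdot \frac{39}{5} \cdot \frac{5214}{5} = 639111 + \frac{406692}{25} = \frac{16384467}{25}$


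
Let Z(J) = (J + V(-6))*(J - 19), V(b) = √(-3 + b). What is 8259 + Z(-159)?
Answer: 36561 - 534*I ≈ 36561.0 - 534.0*I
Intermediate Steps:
Z(J) = (-19 + J)*(J + 3*I) (Z(J) = (J + √(-3 - 6))*(J - 19) = (J + √(-9))*(-19 + J) = (J + 3*I)*(-19 + J) = (-19 + J)*(J + 3*I))
8259 + Z(-159) = 8259 + ((-159)² - 57*I - 159*(-19 + 3*I)) = 8259 + (25281 - 57*I + (3021 - 477*I)) = 8259 + (28302 - 534*I) = 36561 - 534*I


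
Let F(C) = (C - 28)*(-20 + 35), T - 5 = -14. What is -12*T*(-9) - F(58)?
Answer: -1422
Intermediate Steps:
T = -9 (T = 5 - 14 = -9)
F(C) = -420 + 15*C (F(C) = (-28 + C)*15 = -420 + 15*C)
-12*T*(-9) - F(58) = -12*(-9)*(-9) - (-420 + 15*58) = 108*(-9) - (-420 + 870) = -972 - 1*450 = -972 - 450 = -1422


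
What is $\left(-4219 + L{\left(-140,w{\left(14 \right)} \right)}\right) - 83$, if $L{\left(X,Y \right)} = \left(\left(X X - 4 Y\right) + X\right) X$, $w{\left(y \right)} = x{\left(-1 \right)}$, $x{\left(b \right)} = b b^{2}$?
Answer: $-2729262$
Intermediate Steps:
$x{\left(b \right)} = b^{3}$
$w{\left(y \right)} = -1$ ($w{\left(y \right)} = \left(-1\right)^{3} = -1$)
$L{\left(X,Y \right)} = X \left(X + X^{2} - 4 Y\right)$ ($L{\left(X,Y \right)} = \left(\left(X^{2} - 4 Y\right) + X\right) X = \left(X + X^{2} - 4 Y\right) X = X \left(X + X^{2} - 4 Y\right)$)
$\left(-4219 + L{\left(-140,w{\left(14 \right)} \right)}\right) - 83 = \left(-4219 - 140 \left(-140 + \left(-140\right)^{2} - -4\right)\right) - 83 = \left(-4219 - 140 \left(-140 + 19600 + 4\right)\right) - 83 = \left(-4219 - 2724960\right) - 83 = -2729179 - 83 = -2729262$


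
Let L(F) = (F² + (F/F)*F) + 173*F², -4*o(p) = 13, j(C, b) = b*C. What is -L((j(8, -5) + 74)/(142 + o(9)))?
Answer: -365976/34225 ≈ -10.693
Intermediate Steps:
j(C, b) = C*b
o(p) = -13/4 (o(p) = -¼*13 = -13/4)
L(F) = F + 174*F² (L(F) = (F² + 1*F) + 173*F² = (F² + F) + 173*F² = (F + F²) + 173*F² = F + 174*F²)
-L((j(8, -5) + 74)/(142 + o(9))) = -(8*(-5) + 74)/(142 - 13/4)*(1 + 174*((8*(-5) + 74)/(142 - 13/4))) = -(-40 + 74)/(555/4)*(1 + 174*((-40 + 74)/(555/4))) = -34*(4/555)*(1 + 174*(34*(4/555))) = -136*(1 + 174*(136/555))/555 = -136*(1 + 7888/185)/555 = -136*8073/(555*185) = -1*365976/34225 = -365976/34225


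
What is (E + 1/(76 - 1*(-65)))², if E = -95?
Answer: 179399236/19881 ≈ 9023.7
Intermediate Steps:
(E + 1/(76 - 1*(-65)))² = (-95 + 1/(76 - 1*(-65)))² = (-95 + 1/(76 + 65))² = (-95 + 1/141)² = (-13394/141)² = 179399236/19881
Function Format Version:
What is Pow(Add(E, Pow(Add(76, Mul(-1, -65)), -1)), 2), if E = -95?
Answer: Rational(179399236, 19881) ≈ 9023.7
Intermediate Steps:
Pow(Add(E, Pow(Add(76, Mul(-1, -65)), -1)), 2) = Pow(Add(-95, Pow(Add(76, Mul(-1, -65)), -1)), 2) = Pow(Add(-95, Pow(Add(76, 65), -1)), 2) = Pow(Add(-95, Pow(141, -1)), 2) = Pow(Add(-95, Rational(1, 141)), 2) = Pow(Rational(-13394, 141), 2) = Rational(179399236, 19881)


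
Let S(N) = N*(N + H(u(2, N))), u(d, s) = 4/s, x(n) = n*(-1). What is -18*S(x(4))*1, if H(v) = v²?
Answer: -216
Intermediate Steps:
x(n) = -n
S(N) = N*(N + 16/N²) (S(N) = N*(N + (4/N)²) = N*(N + 16/N²))
-18*S(x(4))*1 = -18*(16 + (-1*4)³)/((-1*4))*1 = -18*(16 + (-4)³)/(-4)*1 = -(-9)*(16 - 64)/2*1 = -(-9)*(-48)/2*1 = -18*12*1 = -216*1 = -216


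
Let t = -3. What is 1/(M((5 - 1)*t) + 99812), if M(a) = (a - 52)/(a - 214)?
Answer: 113/11278788 ≈ 1.0019e-5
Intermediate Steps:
M(a) = (-52 + a)/(-214 + a)
1/(M((5 - 1)*t) + 99812) = 1/((-52 + (5 - 1)*(-3))/(-214 + (5 - 1)*(-3)) + 99812) = 1/((-52 + 4*(-3))/(-214 + 4*(-3)) + 99812) = 1/((-52 - 12)/(-214 - 12) + 99812) = 1/(-64/(-226) + 99812) = 1/(-1/226*(-64) + 99812) = 1/(32/113 + 99812) = 1/(11278788/113) = 113/11278788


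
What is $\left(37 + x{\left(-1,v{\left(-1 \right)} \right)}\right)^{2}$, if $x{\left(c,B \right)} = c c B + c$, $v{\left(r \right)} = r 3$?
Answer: $1089$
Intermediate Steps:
$v{\left(r \right)} = 3 r$
$x{\left(c,B \right)} = c + B c^{2}$ ($x{\left(c,B \right)} = c^{2} B + c = B c^{2} + c = c + B c^{2}$)
$\left(37 + x{\left(-1,v{\left(-1 \right)} \right)}\right)^{2} = \left(37 - \left(1 + 3 \left(-1\right) \left(-1\right)\right)\right)^{2} = \left(37 - \left(1 - -3\right)\right)^{2} = \left(37 - \left(1 + 3\right)\right)^{2} = \left(37 - 4\right)^{2} = 33^{2} = 1089$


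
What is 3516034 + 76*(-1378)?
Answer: 3411306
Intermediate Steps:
3516034 + 76*(-1378) = 3516034 - 104728 = 3411306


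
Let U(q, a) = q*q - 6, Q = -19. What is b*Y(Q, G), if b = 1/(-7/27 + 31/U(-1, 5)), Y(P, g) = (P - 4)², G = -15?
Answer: -71415/872 ≈ -81.898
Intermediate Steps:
U(q, a) = -6 + q² (U(q, a) = q² - 6 = -6 + q²)
Y(P, g) = (-4 + P)²
b = -135/872 (b = 1/(-7/27 + 31/(-6 + (-1)²)) = 1/(-7*1/27 + 31/(-6 + 1)) = 1/(-7/27 + 31/(-5)) = 1/(-7/27 + 31*(-⅕)) = 1/(-7/27 - 31/5) = 1/(-872/135) = -135/872 ≈ -0.15482)
b*Y(Q, G) = -135*(-4 - 19)²/872 = -135/872*(-23)² = -135/872*529 = -71415/872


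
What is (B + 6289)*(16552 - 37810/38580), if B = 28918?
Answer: 2248101968845/3858 ≈ 5.8271e+8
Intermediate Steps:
(B + 6289)*(16552 - 37810/38580) = (28918 + 6289)*(16552 - 37810/38580) = 35207*(16552 - 37810*1/38580) = 35207*(16552 - 3781/3858) = 35207*(63853835/3858) = 2248101968845/3858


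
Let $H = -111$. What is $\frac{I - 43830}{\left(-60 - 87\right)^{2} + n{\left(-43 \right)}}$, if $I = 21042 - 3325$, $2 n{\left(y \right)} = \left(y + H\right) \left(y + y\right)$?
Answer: $- \frac{26113}{28231} \approx -0.92498$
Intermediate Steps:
$n{\left(y \right)} = y \left(-111 + y\right)$ ($n{\left(y \right)} = \frac{\left(y - 111\right) \left(y + y\right)}{2} = \frac{\left(-111 + y\right) 2 y}{2} = \frac{2 y \left(-111 + y\right)}{2} = y \left(-111 + y\right)$)
$I = 17717$
$\frac{I - 43830}{\left(-60 - 87\right)^{2} + n{\left(-43 \right)}} = \frac{17717 - 43830}{\left(-60 - 87\right)^{2} - 43 \left(-111 - 43\right)} = - \frac{26113}{\left(-147\right)^{2} - -6622} = - \frac{26113}{21609 + 6622} = - \frac{26113}{28231}$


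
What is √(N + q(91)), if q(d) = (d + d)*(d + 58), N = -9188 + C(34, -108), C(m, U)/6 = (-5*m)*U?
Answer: √128090 ≈ 357.90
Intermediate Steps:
C(m, U) = -30*U*m (C(m, U) = 6*((-5*m)*U) = 6*(-5*U*m) = -30*U*m)
N = 100972 (N = -9188 - 30*(-108)*34 = -9188 + 110160 = 100972)
q(d) = 2*d*(58 + d) (q(d) = (2*d)*(58 + d) = 2*d*(58 + d))
√(N + q(91)) = √(100972 + 2*91*(58 + 91)) = √(100972 + 2*91*149) = √(100972 + 27118) = √128090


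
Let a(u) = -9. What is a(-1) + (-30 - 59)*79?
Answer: -7040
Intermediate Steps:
a(-1) + (-30 - 59)*79 = -9 + (-30 - 59)*79 = -9 - 89*79 = -9 - 7031 = -7040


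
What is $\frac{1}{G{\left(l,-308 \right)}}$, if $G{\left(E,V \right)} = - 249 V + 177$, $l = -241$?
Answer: $\frac{1}{76869} \approx 1.3009 \cdot 10^{-5}$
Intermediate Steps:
$G{\left(E,V \right)} = 177 - 249 V$
$\frac{1}{G{\left(l,-308 \right)}} = \frac{1}{177 - -76692} = \frac{1}{177 + 76692} = \frac{1}{76869}$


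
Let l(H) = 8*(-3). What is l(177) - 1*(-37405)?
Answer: 37381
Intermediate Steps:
l(H) = -24
l(177) - 1*(-37405) = -24 - 1*(-37405) = -24 + 37405 = 37381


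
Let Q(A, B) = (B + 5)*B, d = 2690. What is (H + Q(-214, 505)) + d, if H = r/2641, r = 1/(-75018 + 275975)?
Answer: 138116508204881/530727437 ≈ 2.6024e+5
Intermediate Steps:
r = 1/200957 ≈ 4.9762e-6
H = 1/530727437 (H = (1/200957)/2641 = (1/200957)*(1/2641) = 1/530727437 ≈ 1.8842e-9)
Q(A, B) = B*(5 + B) (Q(A, B) = (5 + B)*B = B*(5 + B))
(H + Q(-214, 505)) + d = (1/530727437 + 505*(5 + 505)) + 2690 = (1/530727437 + 505*510) + 2690 = (1/530727437 + 257550) + 2690 = 136688851399351/530727437 + 2690 = 138116508204881/530727437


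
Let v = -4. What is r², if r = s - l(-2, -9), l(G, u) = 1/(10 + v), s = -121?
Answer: 528529/36 ≈ 14681.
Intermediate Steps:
l(G, u) = ⅙ (l(G, u) = 1/(10 - 4) = 1/6 = ⅙)
r = -727/6 (r = -121 - 1*⅙ = -121 - ⅙ = -727/6 ≈ -121.17)
r² = (-727/6)² = 528529/36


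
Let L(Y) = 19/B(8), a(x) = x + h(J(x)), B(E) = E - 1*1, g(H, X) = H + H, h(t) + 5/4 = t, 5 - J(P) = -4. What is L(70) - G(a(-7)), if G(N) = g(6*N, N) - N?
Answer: -155/28 ≈ -5.5357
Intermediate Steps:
J(P) = 9 (J(P) = 5 - 1*(-4) = 5 + 4 = 9)
h(t) = -5/4 + t
g(H, X) = 2*H
B(E) = -1 + E (B(E) = E - 1 = -1 + E)
a(x) = 31/4 + x (a(x) = x + (-5/4 + 9) = x + 31/4 = 31/4 + x)
G(N) = 11*N (G(N) = 2*(6*N) - N = 12*N - N = 11*N)
L(Y) = 19/7 (L(Y) = 19/(-1 + 8) = 19/7)
L(70) - G(a(-7)) = 19/7 - 11*(31/4 - 7) = 19/7 - 11*3/4 = 19/7 - 1*33/4 = 19/7 - 33/4 = -155/28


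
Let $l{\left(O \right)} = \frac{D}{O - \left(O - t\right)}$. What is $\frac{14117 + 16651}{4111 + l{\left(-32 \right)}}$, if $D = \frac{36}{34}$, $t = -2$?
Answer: $\frac{261528}{34939} \approx 7.4853$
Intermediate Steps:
$D = \frac{18}{17}$ ($D = 36 \cdot \frac{1}{34} = \frac{18}{17} \approx 1.0588$)
$l{\left(O \right)} = - \frac{9}{17}$ ($l{\left(O \right)} = \frac{18}{17 \left(O - \left(2 + O\right)\right)} = \frac{18}{17 \left(-2\right)} = \frac{18}{17} \left(- \frac{1}{2}\right) = - \frac{9}{17}$)
$\frac{14117 + 16651}{4111 + l{\left(-32 \right)}} = \frac{14117 + 16651}{4111 - \frac{9}{17}} = \frac{30768}{\frac{69878}{17}} = 30768 \cdot \frac{17}{69878} = \frac{261528}{34939}$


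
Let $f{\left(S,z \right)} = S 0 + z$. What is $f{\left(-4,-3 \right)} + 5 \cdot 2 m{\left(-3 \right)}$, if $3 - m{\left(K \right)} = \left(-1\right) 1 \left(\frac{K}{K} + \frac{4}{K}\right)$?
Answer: $\frac{71}{3} \approx 23.667$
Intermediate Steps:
$m{\left(K \right)} = 4 + \frac{4}{K}$ ($m{\left(K \right)} = 3 - \left(-1\right) 1 \left(\frac{K}{K} + \frac{4}{K}\right) = 3 - - (1 + \frac{4}{K}) = 3 - \left(-1 - \frac{4}{K}\right) = 3 + \left(1 + \frac{4}{K}\right) = 4 + \frac{4}{K}$)
$f{\left(S,z \right)} = z$ ($f{\left(S,z \right)} = 0 + z = z$)
$f{\left(-4,-3 \right)} + 5 \cdot 2 m{\left(-3 \right)} = -3 + 5 \cdot 2 \left(4 + \frac{4}{-3}\right) = -3 + 10 \left(4 + 4 \left(- \frac{1}{3}\right)\right) = -3 + 10 \left(4 - \frac{4}{3}\right) = -3 + 10 \cdot \frac{8}{3} = -3 + \frac{80}{3} = \frac{71}{3}$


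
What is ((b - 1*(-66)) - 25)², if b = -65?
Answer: 576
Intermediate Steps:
((b - 1*(-66)) - 25)² = ((-65 - 1*(-66)) - 25)² = ((-65 + 66) - 25)² = (1 - 25)² = (-24)² = 576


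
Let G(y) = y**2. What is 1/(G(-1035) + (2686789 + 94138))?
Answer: 1/3852152 ≈ 2.5960e-7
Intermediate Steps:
1/(G(-1035) + (2686789 + 94138)) = 1/((-1035)**2 + (2686789 + 94138)) = 1/(1071225 + 2780927) = 1/3852152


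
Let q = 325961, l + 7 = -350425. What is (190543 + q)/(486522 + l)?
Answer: 258252/68045 ≈ 3.7953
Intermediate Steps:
l = -350432 (l = -7 - 350425 = -350432)
(190543 + q)/(486522 + l) = (190543 + 325961)/(486522 - 350432) = 516504/136090 = 516504*(1/136090) = 258252/68045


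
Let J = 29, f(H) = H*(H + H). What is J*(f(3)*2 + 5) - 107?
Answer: 1082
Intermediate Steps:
f(H) = 2*H² (f(H) = H*(2*H) = 2*H²)
J*(f(3)*2 + 5) - 107 = 29*((2*3²)*2 + 5) - 107 = 29*((2*9)*2 + 5) - 107 = 29*(18*2 + 5) - 107 = 29*(36 + 5) - 107 = 29*41 - 107 = 1189 - 107 = 1082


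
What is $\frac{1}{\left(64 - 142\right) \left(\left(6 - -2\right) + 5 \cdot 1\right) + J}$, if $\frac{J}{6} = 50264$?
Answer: $\frac{1}{300570} \approx 3.327 \cdot 10^{-6}$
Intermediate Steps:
$J = 301584$ ($J = 6 \cdot 50264 = 301584$)
$\frac{1}{\left(64 - 142\right) \left(\left(6 - -2\right) + 5 \cdot 1\right) + J} = \frac{1}{\left(64 - 142\right) \left(\left(6 - -2\right) + 5 \cdot 1\right) + 301584} = \frac{1}{- 78 \left(\left(6 + 2\right) + 5\right) + 301584} = \frac{1}{- 78 \left(8 + 5\right) + 301584} = \frac{1}{\left(-78\right) 13 + 301584} = \frac{1}{-1014 + 301584} = \frac{1}{300570}$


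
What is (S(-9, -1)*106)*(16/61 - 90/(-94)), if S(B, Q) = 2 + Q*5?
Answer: -1112046/2867 ≈ -387.88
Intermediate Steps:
S(B, Q) = 2 + 5*Q
(S(-9, -1)*106)*(16/61 - 90/(-94)) = ((2 + 5*(-1))*106)*(16/61 - 90/(-94)) = ((2 - 5)*106)*(16*(1/61) - 90*(-1/94)) = (-3*106)*(16/61 + 45/47) = -318*3497/2867 = -1112046/2867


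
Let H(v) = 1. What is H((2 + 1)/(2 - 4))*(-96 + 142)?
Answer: 46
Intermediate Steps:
H((2 + 1)/(2 - 4))*(-96 + 142) = 1*(-96 + 142) = 1*46 = 46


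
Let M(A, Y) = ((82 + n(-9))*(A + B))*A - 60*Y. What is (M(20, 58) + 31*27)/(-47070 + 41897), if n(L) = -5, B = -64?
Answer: 70403/5173 ≈ 13.610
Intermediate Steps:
M(A, Y) = -60*Y + A*(-4928 + 77*A) (M(A, Y) = ((82 - 5)*(A - 64))*A - 60*Y = (77*(-64 + A))*A - 60*Y = (-4928 + 77*A)*A - 60*Y = A*(-4928 + 77*A) - 60*Y = -60*Y + A*(-4928 + 77*A))
(M(20, 58) + 31*27)/(-47070 + 41897) = ((-4928*20 - 60*58 + 77*20**2) + 31*27)/(-47070 + 41897) = ((-98560 - 3480 + 77*400) + 837)/(-5173) = ((-98560 - 3480 + 30800) + 837)*(-1/5173) = (-71240 + 837)*(-1/5173) = -70403*(-1/5173) = 70403/5173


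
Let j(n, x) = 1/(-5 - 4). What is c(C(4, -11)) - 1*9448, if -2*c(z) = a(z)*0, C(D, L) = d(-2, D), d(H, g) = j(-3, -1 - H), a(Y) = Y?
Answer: -9448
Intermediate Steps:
j(n, x) = -⅑ (j(n, x) = 1/(-9) = -⅑)
d(H, g) = -⅑
C(D, L) = -⅑
c(z) = 0 (c(z) = -z*0/2 = -½*0 = 0)
c(C(4, -11)) - 1*9448 = 0 - 1*9448 = 0 - 9448 = -9448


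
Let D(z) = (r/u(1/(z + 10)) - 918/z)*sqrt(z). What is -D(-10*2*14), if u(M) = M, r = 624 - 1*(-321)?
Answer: 35720541*I*sqrt(70)/70 ≈ 4.2694e+6*I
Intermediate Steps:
r = 945 (r = 624 + 321 = 945)
D(z) = sqrt(z)*(9450 - 918/z + 945*z) (D(z) = (945/(1/(z + 10)) - 918/z)*sqrt(z) = (945/(1/(10 + z)) - 918/z)*sqrt(z) = (945*(10 + z) - 918/z)*sqrt(z) = ((9450 + 945*z) - 918/z)*sqrt(z) = (9450 - 918/z + 945*z)*sqrt(z) = sqrt(z)*(9450 - 918/z + 945*z))
-D(-10*2*14) = -27*(-34 + 35*(-10*2*14)*(10 - 10*2*14))/sqrt(-10*2*14) = -27*(-34 + 35*(-20*14)*(10 - 20*14))/sqrt(-20*14) = -27*(-34 + 35*(-280)*(10 - 280))/sqrt(-280) = -27*(-I*sqrt(70)/140)*(-34 + 35*(-280)*(-270)) = -27*(-I*sqrt(70)/140)*(-34 + 2646000) = -27*(-I*sqrt(70)/140)*2645966 = -(-35720541)*I*sqrt(70)/70 = 35720541*I*sqrt(70)/70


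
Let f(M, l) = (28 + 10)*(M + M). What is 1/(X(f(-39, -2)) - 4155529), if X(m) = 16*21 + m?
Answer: -1/4158157 ≈ -2.4049e-7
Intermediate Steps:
f(M, l) = 76*M (f(M, l) = 38*(2*M) = 76*M)
X(m) = 336 + m
1/(X(f(-39, -2)) - 4155529) = 1/((336 + 76*(-39)) - 4155529) = 1/((336 - 2964) - 4155529) = 1/(-2628 - 4155529) = 1/(-4158157) = -1/4158157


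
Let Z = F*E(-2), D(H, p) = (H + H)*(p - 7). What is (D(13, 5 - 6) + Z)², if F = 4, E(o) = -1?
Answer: 44944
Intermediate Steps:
D(H, p) = 2*H*(-7 + p) (D(H, p) = (2*H)*(-7 + p) = 2*H*(-7 + p))
Z = -4 (Z = 4*(-1) = -4)
(D(13, 5 - 6) + Z)² = (2*13*(-7 + (5 - 6)) - 4)² = (2*13*(-7 - 1) - 4)² = (2*13*(-8) - 4)² = (-208 - 4)² = (-212)² = 44944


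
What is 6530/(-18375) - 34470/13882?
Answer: -72403571/25508175 ≈ -2.8384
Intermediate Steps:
6530/(-18375) - 34470/13882 = 6530*(-1/18375) - 34470*1/13882 = -1306/3675 - 17235/6941 = -72403571/25508175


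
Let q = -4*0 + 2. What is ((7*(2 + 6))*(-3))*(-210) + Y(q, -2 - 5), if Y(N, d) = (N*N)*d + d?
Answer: 35245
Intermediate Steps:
q = 2 (q = 0 + 2 = 2)
Y(N, d) = d + d*N² (Y(N, d) = N²*d + d = d*N² + d = d + d*N²)
((7*(2 + 6))*(-3))*(-210) + Y(q, -2 - 5) = ((7*(2 + 6))*(-3))*(-210) + (-2 - 5)*(1 + 2²) = ((7*8)*(-3))*(-210) - 7*(1 + 4) = (56*(-3))*(-210) - 7*5 = -168*(-210) - 35 = 35280 - 35 = 35245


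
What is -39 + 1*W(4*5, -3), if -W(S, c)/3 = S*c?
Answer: 141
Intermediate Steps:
W(S, c) = -3*S*c
-39 + 1*W(4*5, -3) = -39 + 1*(-3*4*5*(-3)) = -39 + 1*(-3*20*(-3)) = -39 + 1*180 = -39 + 180 = 141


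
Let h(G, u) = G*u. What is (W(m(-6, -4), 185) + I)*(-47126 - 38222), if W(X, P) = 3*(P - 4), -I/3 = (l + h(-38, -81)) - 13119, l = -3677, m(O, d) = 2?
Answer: -3558755556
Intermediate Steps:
I = 41154 (I = -3*((-3677 - 38*(-81)) - 13119) = -3*((-3677 + 3078) - 13119) = -3*(-599 - 13119) = -3*(-13718) = 41154)
W(X, P) = -12 + 3*P (W(X, P) = 3*(-4 + P) = -12 + 3*P)
(W(m(-6, -4), 185) + I)*(-47126 - 38222) = ((-12 + 3*185) + 41154)*(-47126 - 38222) = ((-12 + 555) + 41154)*(-85348) = (543 + 41154)*(-85348) = 41697*(-85348) = -3558755556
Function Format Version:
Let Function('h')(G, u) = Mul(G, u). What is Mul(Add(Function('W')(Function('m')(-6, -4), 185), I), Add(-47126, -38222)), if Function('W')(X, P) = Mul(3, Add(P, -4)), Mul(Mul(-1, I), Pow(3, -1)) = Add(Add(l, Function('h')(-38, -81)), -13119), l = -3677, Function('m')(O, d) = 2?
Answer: -3558755556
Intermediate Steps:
I = 41154 (I = Mul(-3, Add(Add(-3677, Mul(-38, -81)), -13119)) = Mul(-3, Add(Add(-3677, 3078), -13119)) = Mul(-3, Add(-599, -13119)) = Mul(-3, -13718) = 41154)
Function('W')(X, P) = Add(-12, Mul(3, P)) (Function('W')(X, P) = Mul(3, Add(-4, P)) = Add(-12, Mul(3, P)))
Mul(Add(Function('W')(Function('m')(-6, -4), 185), I), Add(-47126, -38222)) = Mul(Add(Add(-12, Mul(3, 185)), 41154), Add(-47126, -38222)) = Mul(Add(Add(-12, 555), 41154), -85348) = Mul(Add(543, 41154), -85348) = Mul(41697, -85348) = -3558755556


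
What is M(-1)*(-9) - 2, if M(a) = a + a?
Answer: 16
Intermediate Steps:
M(a) = 2*a
M(-1)*(-9) - 2 = (2*(-1))*(-9) - 2 = -2*(-9) - 2 = 18 - 2 = 16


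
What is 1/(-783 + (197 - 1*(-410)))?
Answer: -1/176 ≈ -0.0056818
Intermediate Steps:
1/(-783 + (197 - 1*(-410))) = 1/(-783 + (197 + 410)) = 1/(-783 + 607) = 1/(-176) = -1/176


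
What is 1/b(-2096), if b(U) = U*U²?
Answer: -1/9208180736 ≈ -1.0860e-10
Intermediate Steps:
b(U) = U³
1/b(-2096) = 1/((-2096)³) = 1/(-9208180736) = -1/9208180736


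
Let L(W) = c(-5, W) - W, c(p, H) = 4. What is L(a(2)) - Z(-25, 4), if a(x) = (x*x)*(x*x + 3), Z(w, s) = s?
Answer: -28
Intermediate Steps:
a(x) = x**2*(3 + x**2) (a(x) = x**2*(x**2 + 3) = x**2*(3 + x**2))
L(W) = 4 - W
L(a(2)) - Z(-25, 4) = (4 - 2**2*(3 + 2**2)) - 1*4 = (4 - 4*(3 + 4)) - 4 = (4 - 4*7) - 4 = (4 - 1*28) - 4 = (4 - 28) - 4 = -24 - 4 = -28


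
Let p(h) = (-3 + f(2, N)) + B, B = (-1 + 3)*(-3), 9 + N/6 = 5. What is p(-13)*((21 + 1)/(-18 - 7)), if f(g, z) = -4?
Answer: 286/25 ≈ 11.440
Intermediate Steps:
N = -24 (N = -54 + 6*5 = -54 + 30 = -24)
B = -6 (B = 2*(-3) = -6)
p(h) = -13 (p(h) = (-3 - 4) - 6 = -7 - 6 = -13)
p(-13)*((21 + 1)/(-18 - 7)) = -13*(21 + 1)/(-18 - 7) = -286/(-25) = -286*(-1)/25 = -13*(-22/25) = 286/25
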